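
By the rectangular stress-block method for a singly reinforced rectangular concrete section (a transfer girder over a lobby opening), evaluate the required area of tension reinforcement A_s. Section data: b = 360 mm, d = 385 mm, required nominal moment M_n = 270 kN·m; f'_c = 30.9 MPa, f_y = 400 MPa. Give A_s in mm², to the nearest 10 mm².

A_s ≈ 1970 mm²

With M_n = 0.85 f'_c a b (d − a/2), solve the quadratic for a:
a = d − √(d² − 2M_n/(0.85 f'_c b)) = 385 − √(385² − 2 × 270×10⁶/(0.85 × 30.9 × 360)) = 83.15 mm.
A_s = 0.85 f'_c a b / f_y = 0.85 × 30.9 × 83.15 × 360 / 400 = 1965.5 mm².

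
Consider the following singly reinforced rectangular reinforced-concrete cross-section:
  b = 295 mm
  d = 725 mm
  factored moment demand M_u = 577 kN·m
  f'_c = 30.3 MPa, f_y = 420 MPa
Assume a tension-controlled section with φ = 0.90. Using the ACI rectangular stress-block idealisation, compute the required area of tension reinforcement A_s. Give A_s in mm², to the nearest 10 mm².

M_n = M_u/φ = 577/0.90 = 641.111 kN·m.
With M_n = 0.85 f'_c a b (d − a/2), solve the quadratic for a:
a = d − √(d² − 2M_n/(0.85 f'_c b)) = 725 − √(725² − 2 × 641.111×10⁶/(0.85 × 30.3 × 295)) = 127.62 mm.
A_s = 0.85 f'_c a b / f_y = 0.85 × 30.3 × 127.62 × 295 / 420 = 2308.6 mm².

A_s ≈ 2310 mm²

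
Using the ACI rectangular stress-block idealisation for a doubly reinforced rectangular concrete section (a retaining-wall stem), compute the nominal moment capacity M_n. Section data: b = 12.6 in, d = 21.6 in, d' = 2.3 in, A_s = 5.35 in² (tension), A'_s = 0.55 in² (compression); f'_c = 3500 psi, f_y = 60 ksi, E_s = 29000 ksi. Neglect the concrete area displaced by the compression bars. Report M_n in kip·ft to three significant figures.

M_n ≈ 479 kip·ft

Assume both steels yield.
a = (A_s − A'_s) f_y/(0.85 f'_c b) = (5.35 − 0.55) × 60/(0.85 × 3.5 × 12.6) = 7.683 in.
c = a/β₁ = 7.683/0.85 = 9.039 in; ε'_s = 0.003(c − d')/c = 0.0022 ≥ ε_y = 0.0021, so the compression steel yields.
M_n = (A_s − A'_s) f_y (d − a/2) + A'_s f_y (d − d') = 288 × (21.6 − 3.8415) + 33 × (21.6 − 2.3) = 5114.4 + 636.9 = 5751.3 kip·in = 5751.3/12 = 479.28 kip·ft.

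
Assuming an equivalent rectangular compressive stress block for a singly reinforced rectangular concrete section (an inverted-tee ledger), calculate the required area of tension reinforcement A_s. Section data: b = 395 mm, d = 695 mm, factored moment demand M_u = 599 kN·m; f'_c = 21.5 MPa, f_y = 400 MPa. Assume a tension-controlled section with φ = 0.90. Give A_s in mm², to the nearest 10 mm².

M_n = M_u/φ = 599/0.90 = 665.556 kN·m.
With M_n = 0.85 f'_c a b (d − a/2), solve the quadratic for a:
a = d − √(d² − 2M_n/(0.85 f'_c b)) = 695 − √(695² − 2 × 665.556×10⁶/(0.85 × 21.5 × 395)) = 148.53 mm.
A_s = 0.85 f'_c a b / f_y = 0.85 × 21.5 × 148.53 × 395 / 400 = 2680.5 mm².

A_s ≈ 2680 mm²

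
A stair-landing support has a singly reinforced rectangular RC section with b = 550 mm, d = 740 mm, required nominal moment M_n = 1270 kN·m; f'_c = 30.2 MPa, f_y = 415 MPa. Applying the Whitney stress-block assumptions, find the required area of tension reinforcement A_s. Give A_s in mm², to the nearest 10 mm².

A_s ≈ 4550 mm²

With M_n = 0.85 f'_c a b (d − a/2), solve the quadratic for a:
a = d − √(d² − 2M_n/(0.85 f'_c b)) = 740 − √(740² − 2 × 1270×10⁶/(0.85 × 30.2 × 550)) = 133.62 mm.
A_s = 0.85 f'_c a b / f_y = 0.85 × 30.2 × 133.62 × 550 / 415 = 4545.8 mm².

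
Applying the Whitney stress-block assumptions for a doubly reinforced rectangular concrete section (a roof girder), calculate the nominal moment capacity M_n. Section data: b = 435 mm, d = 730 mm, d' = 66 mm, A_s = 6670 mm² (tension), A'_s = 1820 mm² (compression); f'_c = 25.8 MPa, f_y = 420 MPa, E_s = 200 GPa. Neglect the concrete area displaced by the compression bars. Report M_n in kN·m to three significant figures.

Assume both tension and compression steel yield.
Net tension couple steel: A_s − A'_s = 4850 mm².
a = (A_s − A'_s) f_y / (0.85 f'_c b) = 2037000/(0.85 × 25.8 × 435) = 213.53 mm.
c = a/β₁ = 213.53/0.85 = 251.21 mm; ε'_s = 0.003(c − d')/c = 0.0022 ≥ f_y/E_s = 0.0021, so compression steel does yield.
M_n = (A_s − A'_s) f_y (d − a/2) + A'_s f_y (d − d') = [2037000 × (730 − 106.765) + 764400 × (730 − 66)] × 10⁻⁶ = 1269.53 + 507.56 = 1777.09 kN·m.

M_n ≈ 1780 kN·m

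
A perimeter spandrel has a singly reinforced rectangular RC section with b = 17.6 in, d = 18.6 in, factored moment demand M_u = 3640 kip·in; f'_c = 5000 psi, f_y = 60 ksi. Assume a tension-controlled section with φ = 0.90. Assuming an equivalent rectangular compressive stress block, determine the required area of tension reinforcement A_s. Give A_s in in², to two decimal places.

A_s ≈ 3.96 in²

M_n = M_u/φ = 3640/0.90 = 4044.44 kip·in.
From M_n = 0.85 f'_c a b (d − a/2):
a = d − √(d² − 2M_n/(0.85 f'_c b)) = 18.6 − √(18.6² − 2 × 4044.44/(0.85 × 5 × 17.6)) = 3.179 in.
A_s = 0.85 f'_c a b / f_y = 0.85 × 5 × 3.179 × 17.6 / 60 = 3.963 in².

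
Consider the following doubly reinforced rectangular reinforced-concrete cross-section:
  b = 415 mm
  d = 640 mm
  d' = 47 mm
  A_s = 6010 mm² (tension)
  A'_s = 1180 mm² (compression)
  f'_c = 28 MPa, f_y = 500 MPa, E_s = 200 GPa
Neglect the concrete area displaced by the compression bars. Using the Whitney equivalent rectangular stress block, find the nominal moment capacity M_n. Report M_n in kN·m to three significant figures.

Assume both tension and compression steel yield.
Net tension couple steel: A_s − A'_s = 4830 mm².
a = (A_s − A'_s) f_y / (0.85 f'_c b) = 2415000/(0.85 × 28 × 415) = 244.51 mm.
c = a/β₁ = 244.51/0.85 = 287.66 mm; ε'_s = 0.003(c − d')/c = 0.0025 ≥ f_y/E_s = 0.0025, so compression steel does yield.
M_n = (A_s − A'_s) f_y (d − a/2) + A'_s f_y (d − d') = [2415000 × (640 − 122.255) + 590000 × (640 − 47)] × 10⁻⁶ = 1250.35 + 349.87 = 1600.22 kN·m.

M_n ≈ 1600 kN·m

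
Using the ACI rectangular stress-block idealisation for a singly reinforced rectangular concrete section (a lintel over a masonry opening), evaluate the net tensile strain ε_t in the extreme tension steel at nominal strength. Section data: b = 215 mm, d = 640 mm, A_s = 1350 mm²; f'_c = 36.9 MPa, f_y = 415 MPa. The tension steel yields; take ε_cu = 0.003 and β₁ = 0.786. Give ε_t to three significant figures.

ε_t ≈ 0.0152

a = A_s f_y/(0.85 f'_c b) = 83.08 mm.
β₁ = 0.786, so c = a/β₁ = 83.08/0.786 = 105.70 mm.
From the linear strain diagram with ε_cu = 0.003: ε_t = 0.003 (d − c)/c = 0.003 × (640 − 105.70)/105.70 = 0.0152.
Since ε_t ≥ 0.005, the section is tension-controlled.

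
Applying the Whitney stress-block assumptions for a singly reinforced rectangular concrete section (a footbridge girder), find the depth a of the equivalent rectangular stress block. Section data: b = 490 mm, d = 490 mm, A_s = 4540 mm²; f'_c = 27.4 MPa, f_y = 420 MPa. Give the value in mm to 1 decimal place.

T = A_s f_y = 4540 × 420 = 1906800 N = 1906.8 kN.
Setting C = 0.85 f'_c a b equal to T: a = 1906800/(0.85 × 27.4 × 490) = 167.1 mm.

a ≈ 167.1 mm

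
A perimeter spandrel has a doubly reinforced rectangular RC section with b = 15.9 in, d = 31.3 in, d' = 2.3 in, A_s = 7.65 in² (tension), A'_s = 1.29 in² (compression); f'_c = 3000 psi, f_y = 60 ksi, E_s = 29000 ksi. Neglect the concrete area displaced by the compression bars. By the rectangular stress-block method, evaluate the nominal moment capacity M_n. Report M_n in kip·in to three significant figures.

Assume both steels yield.
a = (A_s − A'_s) f_y/(0.85 f'_c b) = (7.65 − 1.29) × 60/(0.85 × 3 × 15.9) = 9.412 in.
c = a/β₁ = 9.412/0.85 = 11.073 in; ε'_s = 0.003(c − d')/c = 0.0024 ≥ ε_y = 0.0021, so the compression steel yields.
M_n = (A_s − A'_s) f_y (d − a/2) + A'_s f_y (d − d') = 381.6 × (31.3 − 4.706) + 77.4 × (31.3 − 2.3) = 10148.3 + 2244.6 = 12392.9 kip·in.

M_n ≈ 12400 kip·in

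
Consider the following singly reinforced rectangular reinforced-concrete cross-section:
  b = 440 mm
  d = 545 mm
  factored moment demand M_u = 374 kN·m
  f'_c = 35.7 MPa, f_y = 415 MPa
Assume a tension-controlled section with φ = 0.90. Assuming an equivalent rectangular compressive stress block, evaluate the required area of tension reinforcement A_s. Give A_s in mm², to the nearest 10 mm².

M_n = M_u/φ = 374/0.90 = 415.556 kN·m.
With M_n = 0.85 f'_c a b (d − a/2), solve the quadratic for a:
a = d − √(d² − 2M_n/(0.85 f'_c b)) = 545 − √(545² − 2 × 415.556×10⁶/(0.85 × 35.7 × 440)) = 60.46 mm.
A_s = 0.85 f'_c a b / f_y = 0.85 × 35.7 × 60.46 × 440 / 415 = 1945.2 mm².

A_s ≈ 1950 mm²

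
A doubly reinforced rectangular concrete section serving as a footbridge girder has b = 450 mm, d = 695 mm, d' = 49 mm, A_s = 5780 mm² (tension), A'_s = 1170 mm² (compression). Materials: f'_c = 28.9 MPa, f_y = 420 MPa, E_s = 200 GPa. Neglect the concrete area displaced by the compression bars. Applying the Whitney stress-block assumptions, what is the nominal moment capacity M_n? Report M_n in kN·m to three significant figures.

M_n ≈ 1490 kN·m

Assume both tension and compression steel yield.
Net tension couple steel: A_s − A'_s = 4610 mm².
a = (A_s − A'_s) f_y / (0.85 f'_c b) = 1936200/(0.85 × 28.9 × 450) = 175.15 mm.
c = a/β₁ = 175.15/0.844 = 207.52 mm; ε'_s = 0.003(c − d')/c = 0.0023 ≥ f_y/E_s = 0.0021, so compression steel does yield.
M_n = (A_s − A'_s) f_y (d − a/2) + A'_s f_y (d − d') = [1936200 × (695 − 87.575) + 491400 × (695 − 49)] × 10⁻⁶ = 1176.10 + 317.44 = 1493.54 kN·m.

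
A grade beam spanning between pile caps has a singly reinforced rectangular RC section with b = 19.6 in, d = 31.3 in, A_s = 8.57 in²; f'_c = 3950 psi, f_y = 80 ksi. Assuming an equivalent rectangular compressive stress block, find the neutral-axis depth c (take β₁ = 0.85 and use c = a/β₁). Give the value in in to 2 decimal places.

T = A_s f_y = 8.57 × 80 = 685.6 kips.
a = T/(0.85 f'_c b) = 685.6/(0.85 × 3.95 × 19.6) = 10.4183 in.
With β₁ = 0.85, c = a/β₁ = 10.4183/0.85 = 12.26 in.

c ≈ 12.26 in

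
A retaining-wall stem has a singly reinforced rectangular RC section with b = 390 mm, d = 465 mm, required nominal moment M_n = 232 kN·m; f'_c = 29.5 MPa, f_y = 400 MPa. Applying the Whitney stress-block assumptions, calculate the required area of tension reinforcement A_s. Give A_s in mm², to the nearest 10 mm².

A_s ≈ 1320 mm²

With M_n = 0.85 f'_c a b (d − a/2), solve the quadratic for a:
a = d − √(d² − 2M_n/(0.85 f'_c b)) = 465 − √(465² − 2 × 232×10⁶/(0.85 × 29.5 × 390)) = 54.17 mm.
A_s = 0.85 f'_c a b / f_y = 0.85 × 29.5 × 54.17 × 390 / 400 = 1324.4 mm².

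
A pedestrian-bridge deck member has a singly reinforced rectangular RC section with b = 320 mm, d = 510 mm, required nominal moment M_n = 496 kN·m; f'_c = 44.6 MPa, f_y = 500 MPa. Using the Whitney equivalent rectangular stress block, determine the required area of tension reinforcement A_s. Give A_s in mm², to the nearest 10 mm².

With M_n = 0.85 f'_c a b (d − a/2), solve the quadratic for a:
a = d − √(d² − 2M_n/(0.85 f'_c b)) = 510 − √(510² − 2 × 496×10⁶/(0.85 × 44.6 × 320)) = 87.71 mm.
A_s = 0.85 f'_c a b / f_y = 0.85 × 44.6 × 87.71 × 320 / 500 = 2128.1 mm².

A_s ≈ 2130 mm²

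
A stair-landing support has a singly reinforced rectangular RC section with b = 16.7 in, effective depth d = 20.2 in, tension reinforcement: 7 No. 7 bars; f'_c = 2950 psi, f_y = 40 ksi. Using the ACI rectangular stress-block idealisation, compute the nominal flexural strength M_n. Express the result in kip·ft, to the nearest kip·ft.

M_n ≈ 255 kip·ft

A_s = 7 × 0.6 = 4.2 in².
T = A_s f_y = 4.2 × 40 = 168 kips.
a = T/(0.85 f'_c b) = 168/(0.85 × 2.95 × 16.7) = 4.012 in.
M_n = T(d − a/2) = 168 × (20.2 − 2.006) = 3056.6 kip·in = 3056.6/12 = 254.72 kip·ft.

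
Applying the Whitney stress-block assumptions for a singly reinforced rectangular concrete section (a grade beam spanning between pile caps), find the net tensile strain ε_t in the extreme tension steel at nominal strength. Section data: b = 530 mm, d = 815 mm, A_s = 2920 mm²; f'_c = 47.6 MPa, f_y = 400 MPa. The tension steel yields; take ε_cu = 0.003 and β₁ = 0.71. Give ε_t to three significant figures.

a = A_s f_y/(0.85 f'_c b) = 54.47 mm.
β₁ = 0.71, so c = a/β₁ = 54.47/0.71 = 76.72 mm.
From the linear strain diagram with ε_cu = 0.003: ε_t = 0.003 (d − c)/c = 0.003 × (815 − 76.72)/76.72 = 0.0289.
Since ε_t ≥ 0.005, the section is tension-controlled.

ε_t ≈ 0.0289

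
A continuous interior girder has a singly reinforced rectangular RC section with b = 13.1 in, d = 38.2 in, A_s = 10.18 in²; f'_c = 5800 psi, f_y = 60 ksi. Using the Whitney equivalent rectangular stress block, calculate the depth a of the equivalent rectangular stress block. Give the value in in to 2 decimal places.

a ≈ 9.46 in

T = A_s f_y = 10.18 × 60 = 610.8 kips.
a = T/(0.85 f'_c b) = 610.8/(0.85 × 5.8 × 13.1) = 9.46 in.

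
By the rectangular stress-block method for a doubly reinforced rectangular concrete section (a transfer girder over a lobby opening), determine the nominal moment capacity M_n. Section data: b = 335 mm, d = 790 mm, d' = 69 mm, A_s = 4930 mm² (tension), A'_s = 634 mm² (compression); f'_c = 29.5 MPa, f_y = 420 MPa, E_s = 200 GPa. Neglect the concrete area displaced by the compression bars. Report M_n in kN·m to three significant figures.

Assume both tension and compression steel yield.
Net tension couple steel: A_s − A'_s = 4296 mm².
a = (A_s − A'_s) f_y / (0.85 f'_c b) = 1804320/(0.85 × 29.5 × 335) = 214.80 mm.
c = a/β₁ = 214.80/0.839 = 256.02 mm; ε'_s = 0.003(c − d')/c = 0.0022 ≥ f_y/E_s = 0.0021, so compression steel does yield.
M_n = (A_s − A'_s) f_y (d − a/2) + A'_s f_y (d − d') = [1804320 × (790 − 107.4) + 266280 × (790 − 69)] × 10⁻⁶ = 1231.63 + 191.99 = 1423.62 kN·m.

M_n ≈ 1420 kN·m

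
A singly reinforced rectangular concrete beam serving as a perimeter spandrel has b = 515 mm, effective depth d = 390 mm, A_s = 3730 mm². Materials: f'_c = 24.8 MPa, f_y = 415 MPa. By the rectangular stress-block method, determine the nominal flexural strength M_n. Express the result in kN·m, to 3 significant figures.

T = A_s f_y = 3730 × 415 = 1547950 N = 1547.95 kN.
From C = T: a = T/(0.85 f'_c b) = 1547950/(0.85 × 24.8 × 515) = 142.59 mm.
M_n = T(d − a/2) = 1547.95 kN × (390 − 71.295) mm = 493.34 kN·m.

M_n ≈ 493 kN·m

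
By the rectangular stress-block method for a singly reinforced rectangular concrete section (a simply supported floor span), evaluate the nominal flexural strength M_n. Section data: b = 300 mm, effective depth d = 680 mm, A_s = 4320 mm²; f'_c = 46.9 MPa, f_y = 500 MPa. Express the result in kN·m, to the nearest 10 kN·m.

M_n ≈ 1270 kN·m

T = A_s f_y = 4320 × 500 = 2160000 N = 2160 kN.
From C = T: a = T/(0.85 f'_c b) = 2160000/(0.85 × 46.9 × 300) = 180.61 mm.
M_n = T(d − a/2) = 2160 kN × (680 − 90.305) mm = 1273.74 kN·m.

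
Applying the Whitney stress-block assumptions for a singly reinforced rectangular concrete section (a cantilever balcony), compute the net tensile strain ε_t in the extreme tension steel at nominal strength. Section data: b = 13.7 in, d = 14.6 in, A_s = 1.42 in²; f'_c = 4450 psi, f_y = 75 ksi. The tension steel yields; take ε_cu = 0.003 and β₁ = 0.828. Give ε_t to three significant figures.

a = A_s f_y/(0.85 f'_c b) = 2.055 in.
β₁ = 0.828, so c = a/β₁ = 2.055/0.828 = 2.482 in.
From the linear strain diagram with ε_cu = 0.003: ε_t = 0.003 (d − c)/c = 0.003 × (14.6 − 2.482)/2.482 = 0.0146.
Since ε_t ≥ 0.005, the section is tension-controlled.

ε_t ≈ 0.0146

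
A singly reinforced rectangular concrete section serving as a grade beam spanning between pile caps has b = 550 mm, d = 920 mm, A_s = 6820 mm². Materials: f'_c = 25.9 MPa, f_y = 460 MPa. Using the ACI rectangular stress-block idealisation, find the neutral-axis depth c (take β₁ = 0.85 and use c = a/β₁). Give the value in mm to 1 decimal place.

c ≈ 304.8 mm

T = A_s f_y = 6820 × 460 = 3137200 N = 3137.2 kN.
Setting C = 0.85 f'_c a b equal to T: a = 3137200/(0.85 × 25.9 × 550) = 259.096 mm.
With β₁ = 0.85, c = a/β₁ = 259.096/0.85 = 304.8 mm.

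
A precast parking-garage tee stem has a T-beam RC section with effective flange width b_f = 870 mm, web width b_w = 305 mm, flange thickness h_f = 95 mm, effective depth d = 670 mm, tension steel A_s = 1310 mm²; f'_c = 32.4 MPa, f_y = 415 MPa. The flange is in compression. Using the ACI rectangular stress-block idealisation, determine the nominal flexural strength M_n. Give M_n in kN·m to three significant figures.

M_n ≈ 358 kN·m

Tension: T = A_s f_y = 1310 × 415 = 543650 N.
Try a within the flange: a = T/(0.85 f'_c b_f) = 543650/(0.85 × 32.4 × 870) = 22.69 mm.
Since a = 22.69 ≤ h_f = 95 mm, the stress block lies entirely in the flange; analyse as a rectangular beam of width b_f.
M_n = T(d − a/2) = 543650 × (670 − 11.345) = 358.08 × 10⁶ N·mm.
M_n = 358.08 kN·m.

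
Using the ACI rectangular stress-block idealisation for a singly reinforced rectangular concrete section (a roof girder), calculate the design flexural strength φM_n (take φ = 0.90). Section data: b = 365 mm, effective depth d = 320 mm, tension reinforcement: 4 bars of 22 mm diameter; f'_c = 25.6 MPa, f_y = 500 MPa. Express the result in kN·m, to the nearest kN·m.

A_s = 4 × 380 = 1520 mm².
T = A_s f_y = 1520 × 500 = 760000 N = 760 kN.
From C = T: a = T/(0.85 f'_c b) = 760000/(0.85 × 25.6 × 365) = 95.69 mm.
M_n = T(d − a/2) = 760 kN × (320 − 47.845) mm = 206.84 kN·m.
φM_n = 0.90 × 206.84 = 186.16 kN·m.

φM_n ≈ 186 kN·m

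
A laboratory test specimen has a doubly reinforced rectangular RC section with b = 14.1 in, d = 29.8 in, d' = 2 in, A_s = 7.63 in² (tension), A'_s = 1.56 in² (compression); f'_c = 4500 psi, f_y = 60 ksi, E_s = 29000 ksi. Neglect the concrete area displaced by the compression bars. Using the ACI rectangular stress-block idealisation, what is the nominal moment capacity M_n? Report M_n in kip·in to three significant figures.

Assume both steels yield.
a = (A_s − A'_s) f_y/(0.85 f'_c b) = (7.63 − 1.56) × 60/(0.85 × 4.5 × 14.1) = 6.753 in.
c = a/β₁ = 6.753/0.825 = 8.185 in; ε'_s = 0.003(c − d')/c = 0.0023 ≥ ε_y = 0.0021, so the compression steel yields.
M_n = (A_s − A'_s) f_y (d − a/2) + A'_s f_y (d − d') = 364.2 × (29.8 − 3.3765) + 93.6 × (29.8 − 2) = 9623.4 + 2602.1 = 12225.5 kip·in.

M_n ≈ 12200 kip·in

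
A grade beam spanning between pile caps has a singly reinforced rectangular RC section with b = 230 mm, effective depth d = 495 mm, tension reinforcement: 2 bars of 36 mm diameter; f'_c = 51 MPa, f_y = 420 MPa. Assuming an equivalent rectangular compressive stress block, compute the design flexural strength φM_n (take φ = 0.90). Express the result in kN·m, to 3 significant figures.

φM_n ≈ 348 kN·m

A_s = 2 × 1018 = 2036 mm².
T = A_s f_y = 2036 × 420 = 855120 N = 855.12 kN.
From C = T: a = T/(0.85 f'_c b) = 855120/(0.85 × 51 × 230) = 85.77 mm.
M_n = T(d − a/2) = 855.12 kN × (495 − 42.885) mm = 386.61 kN·m.
φM_n = 0.90 × 386.61 = 347.95 kN·m.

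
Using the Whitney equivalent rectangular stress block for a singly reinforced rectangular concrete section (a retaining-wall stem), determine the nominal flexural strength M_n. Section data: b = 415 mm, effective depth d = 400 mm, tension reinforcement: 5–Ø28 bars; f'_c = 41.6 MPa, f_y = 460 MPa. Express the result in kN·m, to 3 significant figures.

M_n ≈ 498 kN·m

A_s = 5 × 616 = 3080 mm².
T = A_s f_y = 3080 × 460 = 1416800 N = 1416.8 kN.
From C = T: a = T/(0.85 f'_c b) = 1416800/(0.85 × 41.6 × 415) = 96.55 mm.
M_n = T(d − a/2) = 1416.8 kN × (400 − 48.275) mm = 498.32 kN·m.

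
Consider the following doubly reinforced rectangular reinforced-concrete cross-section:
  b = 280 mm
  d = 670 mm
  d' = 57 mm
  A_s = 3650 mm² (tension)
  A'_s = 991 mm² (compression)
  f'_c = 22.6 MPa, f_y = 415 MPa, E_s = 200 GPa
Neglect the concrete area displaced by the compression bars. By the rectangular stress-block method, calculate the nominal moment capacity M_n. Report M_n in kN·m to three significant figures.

Assume both tension and compression steel yield.
Net tension couple steel: A_s − A'_s = 2659 mm².
a = (A_s − A'_s) f_y / (0.85 f'_c b) = 1103485/(0.85 × 22.6 × 280) = 205.15 mm.
c = a/β₁ = 205.15/0.85 = 241.35 mm; ε'_s = 0.003(c − d')/c = 0.0023 ≥ f_y/E_s = 0.0021, so compression steel does yield.
M_n = (A_s − A'_s) f_y (d − a/2) + A'_s f_y (d − d') = [1103485 × (670 − 102.575) + 411265 × (670 − 57)] × 10⁻⁶ = 626.14 + 252.11 = 878.25 kN·m.

M_n ≈ 878 kN·m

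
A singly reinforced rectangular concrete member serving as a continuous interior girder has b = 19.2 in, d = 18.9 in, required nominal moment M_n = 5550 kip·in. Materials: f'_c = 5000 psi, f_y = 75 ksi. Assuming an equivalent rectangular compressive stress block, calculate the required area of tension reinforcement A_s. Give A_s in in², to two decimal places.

From M_n = 0.85 f'_c a b (d − a/2):
a = d − √(d² − 2M_n/(0.85 f'_c b)) = 18.9 − √(18.9² − 2 × 5550/(0.85 × 5 × 19.2)) = 4.028 in.
A_s = 0.85 f'_c a b / f_y = 0.85 × 5 × 4.028 × 19.2 / 75 = 4.382 in².

A_s ≈ 4.38 in²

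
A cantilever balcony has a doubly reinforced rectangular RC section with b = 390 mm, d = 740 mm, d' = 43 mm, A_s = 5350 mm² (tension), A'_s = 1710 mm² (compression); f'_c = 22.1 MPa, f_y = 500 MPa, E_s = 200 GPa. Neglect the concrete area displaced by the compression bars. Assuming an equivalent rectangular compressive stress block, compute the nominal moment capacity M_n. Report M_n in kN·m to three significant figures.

Assume both tension and compression steel yield.
Net tension couple steel: A_s − A'_s = 3640 mm².
a = (A_s − A'_s) f_y / (0.85 f'_c b) = 1820000/(0.85 × 22.1 × 390) = 248.43 mm.
c = a/β₁ = 248.43/0.85 = 292.27 mm; ε'_s = 0.003(c − d')/c = 0.0026 ≥ f_y/E_s = 0.0025, so compression steel does yield.
M_n = (A_s − A'_s) f_y (d − a/2) + A'_s f_y (d − d') = [1820000 × (740 − 124.215) + 855000 × (740 − 43)] × 10⁻⁶ = 1120.73 + 595.94 = 1716.67 kN·m.

M_n ≈ 1720 kN·m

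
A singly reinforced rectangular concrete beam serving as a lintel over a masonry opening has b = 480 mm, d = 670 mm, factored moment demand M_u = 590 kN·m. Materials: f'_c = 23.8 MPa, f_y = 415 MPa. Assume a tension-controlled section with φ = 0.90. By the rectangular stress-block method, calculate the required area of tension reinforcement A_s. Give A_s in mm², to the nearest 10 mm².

A_s ≈ 2570 mm²

M_n = M_u/φ = 590/0.90 = 655.556 kN·m.
With M_n = 0.85 f'_c a b (d − a/2), solve the quadratic for a:
a = d − √(d² − 2M_n/(0.85 f'_c b)) = 670 − √(670² − 2 × 655.556×10⁶/(0.85 × 23.8 × 480)) = 109.75 mm.
A_s = 0.85 f'_c a b / f_y = 0.85 × 23.8 × 109.75 × 480 / 415 = 2568.0 mm².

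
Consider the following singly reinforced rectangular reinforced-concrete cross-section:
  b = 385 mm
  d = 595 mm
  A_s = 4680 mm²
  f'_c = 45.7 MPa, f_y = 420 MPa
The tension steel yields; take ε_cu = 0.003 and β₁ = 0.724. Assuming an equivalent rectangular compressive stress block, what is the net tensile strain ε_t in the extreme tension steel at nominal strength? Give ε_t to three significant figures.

a = A_s f_y/(0.85 f'_c b) = 131.43 mm.
β₁ = 0.724, so c = a/β₁ = 131.43/0.724 = 181.53 mm.
From the linear strain diagram with ε_cu = 0.003: ε_t = 0.003 (d − c)/c = 0.003 × (595 − 181.53)/181.53 = 0.00683.
Since ε_t ≥ 0.005, the section is tension-controlled.

ε_t ≈ 0.00683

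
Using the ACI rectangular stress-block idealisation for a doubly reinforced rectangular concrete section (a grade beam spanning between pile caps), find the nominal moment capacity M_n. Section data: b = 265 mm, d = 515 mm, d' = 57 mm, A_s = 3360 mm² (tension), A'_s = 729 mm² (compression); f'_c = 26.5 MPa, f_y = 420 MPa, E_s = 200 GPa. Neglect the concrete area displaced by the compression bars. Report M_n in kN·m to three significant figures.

M_n ≈ 607 kN·m

Assume both tension and compression steel yield.
Net tension couple steel: A_s − A'_s = 2631 mm².
a = (A_s − A'_s) f_y / (0.85 f'_c b) = 1105020/(0.85 × 26.5 × 265) = 185.12 mm.
c = a/β₁ = 185.12/0.85 = 217.79 mm; ε'_s = 0.003(c − d')/c = 0.0022 ≥ f_y/E_s = 0.0021, so compression steel does yield.
M_n = (A_s − A'_s) f_y (d − a/2) + A'_s f_y (d − d') = [1105020 × (515 − 92.56) + 306180 × (515 − 57)] × 10⁻⁶ = 466.80 + 140.23 = 607.03 kN·m.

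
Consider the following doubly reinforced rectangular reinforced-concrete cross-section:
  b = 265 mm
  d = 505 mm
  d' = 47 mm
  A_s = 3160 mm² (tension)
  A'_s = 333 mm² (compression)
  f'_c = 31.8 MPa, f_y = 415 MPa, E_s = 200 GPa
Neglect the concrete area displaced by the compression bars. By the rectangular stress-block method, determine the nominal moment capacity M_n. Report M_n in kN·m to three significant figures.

Assume both tension and compression steel yield.
Net tension couple steel: A_s − A'_s = 2827 mm².
a = (A_s − A'_s) f_y / (0.85 f'_c b) = 1173205/(0.85 × 31.8 × 265) = 163.79 mm.
c = a/β₁ = 163.79/0.823 = 199.02 mm; ε'_s = 0.003(c − d')/c = 0.0023 ≥ f_y/E_s = 0.0021, so compression steel does yield.
M_n = (A_s − A'_s) f_y (d − a/2) + A'_s f_y (d − d') = [1173205 × (505 − 81.895) + 138195 × (505 − 47)] × 10⁻⁶ = 496.39 + 63.29 = 559.68 kN·m.

M_n ≈ 560 kN·m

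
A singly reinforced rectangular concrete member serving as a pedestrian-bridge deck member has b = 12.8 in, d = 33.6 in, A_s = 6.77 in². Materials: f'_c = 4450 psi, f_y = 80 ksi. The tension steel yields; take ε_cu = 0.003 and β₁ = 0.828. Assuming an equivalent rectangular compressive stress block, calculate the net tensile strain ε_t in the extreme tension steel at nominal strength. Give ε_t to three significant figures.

ε_t ≈ 0.00446

a = A_s f_y/(0.85 f'_c b) = 11.186 in.
β₁ = 0.828, so c = a/β₁ = 11.186/0.828 = 13.510 in.
From the linear strain diagram with ε_cu = 0.003: ε_t = 0.003 (d − c)/c = 0.003 × (33.6 − 13.510)/13.510 = 0.00446.
ε_t is between 0.004 and 0.005 — transition zone.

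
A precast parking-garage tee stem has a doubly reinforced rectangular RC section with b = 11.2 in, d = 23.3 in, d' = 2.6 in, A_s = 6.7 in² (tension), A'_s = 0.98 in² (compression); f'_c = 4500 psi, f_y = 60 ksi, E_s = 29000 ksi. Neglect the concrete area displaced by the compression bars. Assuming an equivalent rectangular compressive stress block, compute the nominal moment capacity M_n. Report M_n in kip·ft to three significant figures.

M_n ≈ 653 kip·ft

Assume both steels yield.
a = (A_s − A'_s) f_y/(0.85 f'_c b) = (6.7 − 0.98) × 60/(0.85 × 4.5 × 11.2) = 8.011 in.
c = a/β₁ = 8.011/0.825 = 9.710 in; ε'_s = 0.003(c − d')/c = 0.0022 ≥ ε_y = 0.0021, so the compression steel yields.
M_n = (A_s − A'_s) f_y (d − a/2) + A'_s f_y (d − d') = 343.2 × (23.3 − 4.0055) + 58.8 × (23.3 − 2.6) = 6621.9 + 1217.2 = 7839.1 kip·in = 7839.1/12 = 653.26 kip·ft.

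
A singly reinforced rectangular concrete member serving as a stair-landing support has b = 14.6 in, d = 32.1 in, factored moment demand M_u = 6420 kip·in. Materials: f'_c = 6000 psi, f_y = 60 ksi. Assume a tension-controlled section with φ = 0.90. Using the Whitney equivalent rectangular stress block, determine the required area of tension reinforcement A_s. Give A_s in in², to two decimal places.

A_s ≈ 3.89 in²

M_n = M_u/φ = 6420/0.90 = 7133.33 kip·in.
From M_n = 0.85 f'_c a b (d − a/2):
a = d − √(d² − 2M_n/(0.85 f'_c b)) = 32.1 − √(32.1² − 2 × 7133.33/(0.85 × 6 × 14.6)) = 3.138 in.
A_s = 0.85 f'_c a b / f_y = 0.85 × 6 × 3.138 × 14.6 / 60 = 3.894 in².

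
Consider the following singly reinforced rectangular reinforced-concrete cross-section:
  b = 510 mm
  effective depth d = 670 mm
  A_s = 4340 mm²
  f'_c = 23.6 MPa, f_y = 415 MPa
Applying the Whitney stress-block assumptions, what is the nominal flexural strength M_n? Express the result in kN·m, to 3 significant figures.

M_n ≈ 1050 kN·m

T = A_s f_y = 4340 × 415 = 1801100 N = 1801.1 kN.
From C = T: a = T/(0.85 f'_c b) = 1801100/(0.85 × 23.6 × 510) = 176.05 mm.
M_n = T(d − a/2) = 1801.1 kN × (670 − 88.025) mm = 1048.20 kN·m.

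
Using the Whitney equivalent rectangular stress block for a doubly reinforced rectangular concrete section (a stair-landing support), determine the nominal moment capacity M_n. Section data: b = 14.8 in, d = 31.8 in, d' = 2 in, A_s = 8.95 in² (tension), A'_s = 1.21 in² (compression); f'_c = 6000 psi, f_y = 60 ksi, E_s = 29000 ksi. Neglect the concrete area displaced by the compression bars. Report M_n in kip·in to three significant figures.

Assume both steels yield.
a = (A_s − A'_s) f_y/(0.85 f'_c b) = (8.95 − 1.21) × 60/(0.85 × 6 × 14.8) = 6.153 in.
c = a/β₁ = 6.153/0.75 = 8.204 in; ε'_s = 0.003(c − d')/c = 0.0023 ≥ ε_y = 0.0021, so the compression steel yields.
M_n = (A_s − A'_s) f_y (d − a/2) + A'_s f_y (d − d') = 464.4 × (31.8 − 3.0765) + 72.6 × (31.8 − 2) = 13339.2 + 2163.5 = 15502.7 kip·in.

M_n ≈ 15500 kip·in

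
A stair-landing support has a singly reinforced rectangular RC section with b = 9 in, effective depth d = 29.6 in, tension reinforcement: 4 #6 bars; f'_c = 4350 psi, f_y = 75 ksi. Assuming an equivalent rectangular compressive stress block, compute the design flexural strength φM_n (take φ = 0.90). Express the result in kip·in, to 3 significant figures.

φM_n ≈ 3280 kip·in

A_s = 4 × 0.44 = 1.76 in².
T = A_s f_y = 1.76 × 75 = 132 kips.
a = T/(0.85 f'_c b) = 132/(0.85 × 4.35 × 9) = 3.967 in.
M_n = T(d − a/2) = 132 × (29.6 − 1.9835) = 3645.4 kip·in.
φM_n = 0.90 × 3645.4 = 3280.9 kip·in.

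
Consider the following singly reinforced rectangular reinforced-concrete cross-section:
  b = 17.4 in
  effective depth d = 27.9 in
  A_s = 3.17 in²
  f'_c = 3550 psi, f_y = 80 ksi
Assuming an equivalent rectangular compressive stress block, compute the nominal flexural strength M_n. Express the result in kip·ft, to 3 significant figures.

M_n ≈ 539 kip·ft

T = A_s f_y = 3.17 × 80 = 253.6 kips.
a = T/(0.85 f'_c b) = 253.6/(0.85 × 3.55 × 17.4) = 4.830 in.
M_n = T(d − a/2) = 253.6 × (27.9 − 2.415) = 6463.0 kip·in = 6463.0/12 = 538.58 kip·ft.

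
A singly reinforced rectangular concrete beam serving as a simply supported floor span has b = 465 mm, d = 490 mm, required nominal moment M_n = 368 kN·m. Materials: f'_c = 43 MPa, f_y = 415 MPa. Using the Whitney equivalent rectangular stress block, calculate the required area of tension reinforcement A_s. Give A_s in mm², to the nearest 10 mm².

A_s ≈ 1900 mm²

With M_n = 0.85 f'_c a b (d − a/2), solve the quadratic for a:
a = d − √(d² − 2M_n/(0.85 f'_c b)) = 490 − √(490² − 2 × 368×10⁶/(0.85 × 43 × 465)) = 46.38 mm.
A_s = 0.85 f'_c a b / f_y = 0.85 × 43 × 46.38 × 465 / 415 = 1899.4 mm².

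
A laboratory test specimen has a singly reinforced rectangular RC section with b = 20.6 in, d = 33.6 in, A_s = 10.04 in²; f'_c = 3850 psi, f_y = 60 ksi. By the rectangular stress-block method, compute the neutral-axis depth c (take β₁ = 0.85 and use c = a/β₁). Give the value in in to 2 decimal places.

c ≈ 10.51 in

T = A_s f_y = 10.04 × 60 = 602.4 kips.
a = T/(0.85 f'_c b) = 602.4/(0.85 × 3.85 × 20.6) = 8.9359 in.
With β₁ = 0.85, c = a/β₁ = 8.9359/0.85 = 10.51 in.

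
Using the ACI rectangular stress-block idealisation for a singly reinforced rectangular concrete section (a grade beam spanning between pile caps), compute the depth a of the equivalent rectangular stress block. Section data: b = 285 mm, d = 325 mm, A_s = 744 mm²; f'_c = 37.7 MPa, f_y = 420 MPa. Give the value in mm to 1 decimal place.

a ≈ 34.2 mm

T = A_s f_y = 744 × 420 = 312480 N = 312.48 kN.
Setting C = 0.85 f'_c a b equal to T: a = 312480/(0.85 × 37.7 × 285) = 34.2 mm.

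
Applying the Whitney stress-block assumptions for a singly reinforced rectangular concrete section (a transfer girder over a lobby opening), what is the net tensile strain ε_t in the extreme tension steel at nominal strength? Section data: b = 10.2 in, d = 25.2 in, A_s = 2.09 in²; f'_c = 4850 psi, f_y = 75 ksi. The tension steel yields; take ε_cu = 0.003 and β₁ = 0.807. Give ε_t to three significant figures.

ε_t ≈ 0.0134

a = A_s f_y/(0.85 f'_c b) = 3.728 in.
β₁ = 0.807, so c = a/β₁ = 3.728/0.807 = 4.620 in.
From the linear strain diagram with ε_cu = 0.003: ε_t = 0.003 (d − c)/c = 0.003 × (25.2 − 4.620)/4.620 = 0.0134.
Since ε_t ≥ 0.005, the section is tension-controlled.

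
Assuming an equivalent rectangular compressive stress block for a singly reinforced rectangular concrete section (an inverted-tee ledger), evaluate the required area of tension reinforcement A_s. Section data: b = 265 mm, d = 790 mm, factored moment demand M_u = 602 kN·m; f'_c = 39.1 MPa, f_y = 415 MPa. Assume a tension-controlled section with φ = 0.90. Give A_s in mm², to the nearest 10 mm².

M_n = M_u/φ = 602/0.90 = 668.889 kN·m.
With M_n = 0.85 f'_c a b (d − a/2), solve the quadratic for a:
a = d − √(d² − 2M_n/(0.85 f'_c b)) = 790 − √(790² − 2 × 668.889×10⁶/(0.85 × 39.1 × 265)) = 102.83 mm.
A_s = 0.85 f'_c a b / f_y = 0.85 × 39.1 × 102.83 × 265 / 415 = 2182.3 mm².

A_s ≈ 2180 mm²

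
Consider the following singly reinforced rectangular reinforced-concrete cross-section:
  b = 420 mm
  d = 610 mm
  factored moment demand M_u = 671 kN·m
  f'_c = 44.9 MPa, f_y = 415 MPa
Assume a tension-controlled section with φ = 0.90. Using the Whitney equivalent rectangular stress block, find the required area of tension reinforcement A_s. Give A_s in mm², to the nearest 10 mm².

A_s ≈ 3160 mm²

M_n = M_u/φ = 671/0.90 = 745.556 kN·m.
With M_n = 0.85 f'_c a b (d − a/2), solve the quadratic for a:
a = d − √(d² − 2M_n/(0.85 f'_c b)) = 610 − √(610² − 2 × 745.556×10⁶/(0.85 × 44.9 × 420)) = 81.72 mm.
A_s = 0.85 f'_c a b / f_y = 0.85 × 44.9 × 81.72 × 420 / 415 = 3156.4 mm².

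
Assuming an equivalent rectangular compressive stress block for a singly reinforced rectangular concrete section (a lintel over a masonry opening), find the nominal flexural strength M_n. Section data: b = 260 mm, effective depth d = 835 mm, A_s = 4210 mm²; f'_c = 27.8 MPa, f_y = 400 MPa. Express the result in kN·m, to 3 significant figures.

T = A_s f_y = 4210 × 400 = 1684000 N = 1684 kN.
From C = T: a = T/(0.85 f'_c b) = 1684000/(0.85 × 27.8 × 260) = 274.10 mm.
M_n = T(d − a/2) = 1684 kN × (835 − 137.05) mm = 1175.35 kN·m.

M_n ≈ 1180 kN·m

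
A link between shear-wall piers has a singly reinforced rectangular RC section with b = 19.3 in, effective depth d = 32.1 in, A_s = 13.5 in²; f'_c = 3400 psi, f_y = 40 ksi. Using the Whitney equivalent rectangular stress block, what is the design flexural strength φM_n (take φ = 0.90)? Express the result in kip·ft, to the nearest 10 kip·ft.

T = A_s f_y = 13.5 × 40 = 540 kips.
a = T/(0.85 f'_c b) = 540/(0.85 × 3.4 × 19.3) = 9.681 in.
M_n = T(d − a/2) = 540 × (32.1 − 4.8405) = 14720.1 kip·in = 14720.1/12 = 1226.68 kip·ft.
φM_n = 0.90 × 1226.68 = 1104.01 kip·ft.

φM_n ≈ 1100 kip·ft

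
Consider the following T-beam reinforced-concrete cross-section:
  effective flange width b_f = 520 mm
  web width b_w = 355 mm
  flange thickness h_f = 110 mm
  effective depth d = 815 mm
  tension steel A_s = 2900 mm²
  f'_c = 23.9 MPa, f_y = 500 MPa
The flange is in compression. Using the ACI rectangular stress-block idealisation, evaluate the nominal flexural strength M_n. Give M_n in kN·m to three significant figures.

Tension: T = A_s f_y = 2900 × 500 = 1450000 N.
Try a within the flange: a = T/(0.85 f'_c b_f) = 1450000/(0.85 × 23.9 × 520) = 137.26 mm.
a = 137.26 > h_f = 110 mm: the block extends into the web. Split into flange-overhang and web parts.
C_f = 0.85 f'_c (b_f − b_w) h_f = 0.85 × 23.9 × (520 − 355) × 110 = 368717 N.
Remaining web compression depth: a_w = (T − C_f)/(0.85 f'_c b_w) = (1450000 − 368717)/(0.85 × 23.9 × 355) = 149.93 mm.
M_n = C_f(d − h_f/2) + (T − C_f)(d − a_w/2) = 368717 × (815 − 55) + 1081283 × (815 − 74.965) = 280.22 + 800.19 = 1080.41 × 10⁶ N·mm.
M_n = 1080.41 kN·m.

M_n ≈ 1080 kN·m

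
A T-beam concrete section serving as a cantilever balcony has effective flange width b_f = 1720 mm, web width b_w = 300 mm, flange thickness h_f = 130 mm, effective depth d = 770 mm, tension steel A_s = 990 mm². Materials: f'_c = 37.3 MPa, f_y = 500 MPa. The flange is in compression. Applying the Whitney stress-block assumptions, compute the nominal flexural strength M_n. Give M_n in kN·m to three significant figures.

Tension: T = A_s f_y = 990 × 500 = 495000 N.
Try a within the flange: a = T/(0.85 f'_c b_f) = 495000/(0.85 × 37.3 × 1720) = 9.08 mm.
Since a = 9.08 ≤ h_f = 130 mm, the stress block lies entirely in the flange; analyse as a rectangular beam of width b_f.
M_n = T(d − a/2) = 495000 × (770 − 4.54) = 378.90 × 10⁶ N·mm.
M_n = 378.90 kN·m.

M_n ≈ 379 kN·m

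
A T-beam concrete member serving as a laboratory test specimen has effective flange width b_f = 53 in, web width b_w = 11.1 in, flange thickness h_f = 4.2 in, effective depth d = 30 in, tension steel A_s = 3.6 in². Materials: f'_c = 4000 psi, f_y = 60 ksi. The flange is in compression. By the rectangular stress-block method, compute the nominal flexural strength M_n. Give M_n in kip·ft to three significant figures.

Tension: T = A_s f_y = 3.6 × 60 = 216 kips.
Try a within the flange: a = T/(0.85 f'_c b_f) = 216/(0.85 × 4 × 53) = 1.199 in.
Since a = 1.199 ≤ h_f = 4.2 in, the stress block lies entirely in the flange; analyse as a rectangular beam of width b_f.
M_n = T(d − a/2) = 216 × (30 − 0.5995) = 6350.5 kip·in.
M_n = 6350.5/12 = 529.21 kip·ft.

M_n ≈ 529 kip·ft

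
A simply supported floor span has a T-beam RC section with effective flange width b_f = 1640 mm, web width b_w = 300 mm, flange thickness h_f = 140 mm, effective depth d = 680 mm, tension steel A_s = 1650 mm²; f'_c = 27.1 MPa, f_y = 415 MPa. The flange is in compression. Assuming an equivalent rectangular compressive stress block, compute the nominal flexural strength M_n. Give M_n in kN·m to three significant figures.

Tension: T = A_s f_y = 1650 × 415 = 684750 N.
Try a within the flange: a = T/(0.85 f'_c b_f) = 684750/(0.85 × 27.1 × 1640) = 18.13 mm.
Since a = 18.13 ≤ h_f = 140 mm, the stress block lies entirely in the flange; analyse as a rectangular beam of width b_f.
M_n = T(d − a/2) = 684750 × (680 − 9.065) = 459.42 × 10⁶ N·mm.
M_n = 459.42 kN·m.

M_n ≈ 459 kN·m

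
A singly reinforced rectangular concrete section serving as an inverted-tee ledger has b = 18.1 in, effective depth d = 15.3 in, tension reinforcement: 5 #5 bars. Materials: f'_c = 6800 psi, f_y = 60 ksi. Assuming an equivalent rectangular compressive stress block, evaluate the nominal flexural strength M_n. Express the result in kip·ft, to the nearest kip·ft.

A_s = 5 × 0.31 = 1.55 in².
T = A_s f_y = 1.55 × 60 = 93 kips.
a = T/(0.85 f'_c b) = 93/(0.85 × 6.8 × 18.1) = 0.889 in.
M_n = T(d − a/2) = 93 × (15.3 − 0.4445) = 1381.6 kip·in = 1381.6/12 = 115.13 kip·ft.

M_n ≈ 115 kip·ft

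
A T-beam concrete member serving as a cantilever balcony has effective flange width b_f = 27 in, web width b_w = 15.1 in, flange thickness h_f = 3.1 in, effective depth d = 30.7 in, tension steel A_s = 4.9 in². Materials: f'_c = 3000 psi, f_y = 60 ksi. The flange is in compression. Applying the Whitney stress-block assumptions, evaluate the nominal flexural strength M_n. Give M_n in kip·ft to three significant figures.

M_n ≈ 697 kip·ft

Tension: T = A_s f_y = 4.9 × 60 = 294 kips.
Try a within the flange: a = T/(0.85 f'_c b_f) = 294/(0.85 × 3 × 27) = 4.270 in.
a = 4.270 > h_f = 3.1 in: the block extends into the web. Split into flange-overhang and web parts.
C_f = 0.85 f'_c (b_f − b_w) h_f = 0.85 × 3 × (27 − 15.1) × 3.1 = 94.1 kips.
Remaining web compression depth: a_w = (T − C_f)/(0.85 f'_c b_w) = (294 − 94.1)/(0.85 × 3 × 15.1) = 5.192 in.
M_n = C_f(d − h_f/2) + (T − C_f)(d − a_w/2) = 94.1 × (30.7 − 1.55) + 199.9 × (30.7 − 2.596) = 2743.0 + 5618.0 = 8361.0 kip·in.
M_n = 8361.0/12 = 696.75 kip·ft.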